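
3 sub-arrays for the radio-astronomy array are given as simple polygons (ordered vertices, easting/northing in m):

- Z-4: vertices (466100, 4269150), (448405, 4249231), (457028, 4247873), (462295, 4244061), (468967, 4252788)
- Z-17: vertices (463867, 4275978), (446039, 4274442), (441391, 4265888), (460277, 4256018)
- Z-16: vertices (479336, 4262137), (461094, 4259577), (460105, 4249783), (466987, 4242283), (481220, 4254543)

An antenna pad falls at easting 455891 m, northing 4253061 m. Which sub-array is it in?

Cast a ray rightward from (455891, 4253061). For each polygon, the edges (by vertex number in listed order) whose endpoints lie on opposite sides of northing = 4253061, where each meets that height, and whether that is right or left of the point:
Z-4: 1–2 at easting≈451807.4 (left), 5–1 at easting≈468919.2 (right) → 1 crossing.
Z-17: no edge straddles that height → 0 crossings.
Z-16: 2–3 at easting≈460436.0 (right), 4–5 at easting≈479499.5 (right) → 2 crossings.
Only Z-4 has an odd count, so the point is inside Z-4.

Z-4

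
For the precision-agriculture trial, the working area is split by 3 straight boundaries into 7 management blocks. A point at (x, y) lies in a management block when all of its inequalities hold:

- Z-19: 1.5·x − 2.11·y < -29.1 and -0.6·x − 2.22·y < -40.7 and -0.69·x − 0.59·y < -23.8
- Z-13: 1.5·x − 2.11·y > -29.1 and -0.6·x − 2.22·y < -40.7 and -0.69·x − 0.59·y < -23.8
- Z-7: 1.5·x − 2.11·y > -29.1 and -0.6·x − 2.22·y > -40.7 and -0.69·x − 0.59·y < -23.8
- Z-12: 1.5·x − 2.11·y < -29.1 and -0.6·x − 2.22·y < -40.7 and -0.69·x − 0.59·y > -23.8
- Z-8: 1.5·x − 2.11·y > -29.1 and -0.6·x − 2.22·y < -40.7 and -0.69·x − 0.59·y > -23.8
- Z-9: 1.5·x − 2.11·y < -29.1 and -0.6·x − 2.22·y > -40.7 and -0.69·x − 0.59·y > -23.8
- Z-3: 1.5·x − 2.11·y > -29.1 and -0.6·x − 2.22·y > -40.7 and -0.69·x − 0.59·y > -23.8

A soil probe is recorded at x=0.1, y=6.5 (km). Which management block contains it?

1.5·0.1 − 2.11·6.5 = -13.565, which is > -29.1
-0.6·0.1 − 2.22·6.5 = -14.490, which is > -40.7
-0.69·0.1 − 0.59·6.5 = -3.904, which is > -23.8
This sign pattern matches Z-3.

Z-3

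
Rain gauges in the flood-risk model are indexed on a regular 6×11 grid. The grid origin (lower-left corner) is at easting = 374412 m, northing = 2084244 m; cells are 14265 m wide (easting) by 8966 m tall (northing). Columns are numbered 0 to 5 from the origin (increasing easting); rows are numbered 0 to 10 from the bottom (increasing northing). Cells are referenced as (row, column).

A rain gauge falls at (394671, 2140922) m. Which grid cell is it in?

(6, 1)

Column index: ⌊(394671 − 374412) / 14265⌋ = ⌊1.420⌋ = 1
Row offset from origin: ⌊(2140922 − 2084244) / 8966⌋ = ⌊6.321⌋ = 6 → row 6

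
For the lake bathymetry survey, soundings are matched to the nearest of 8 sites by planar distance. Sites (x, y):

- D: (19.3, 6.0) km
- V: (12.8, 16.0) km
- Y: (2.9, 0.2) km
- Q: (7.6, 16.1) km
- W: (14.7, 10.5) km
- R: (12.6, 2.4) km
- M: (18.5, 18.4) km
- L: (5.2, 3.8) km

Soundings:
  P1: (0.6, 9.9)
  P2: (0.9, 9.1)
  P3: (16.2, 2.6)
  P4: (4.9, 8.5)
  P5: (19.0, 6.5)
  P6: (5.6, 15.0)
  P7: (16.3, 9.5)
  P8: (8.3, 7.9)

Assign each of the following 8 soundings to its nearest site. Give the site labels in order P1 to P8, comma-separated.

P1 → L (d²=58.37)
P2 → L (d²=46.58)
P3 → R (d²=13.00)
P4 → L (d²=22.18)
P5 → D (d²=0.34)
P6 → Q (d²=5.21)
P7 → W (d²=3.56)
P8 → L (d²=26.42)

L, L, R, L, D, Q, W, L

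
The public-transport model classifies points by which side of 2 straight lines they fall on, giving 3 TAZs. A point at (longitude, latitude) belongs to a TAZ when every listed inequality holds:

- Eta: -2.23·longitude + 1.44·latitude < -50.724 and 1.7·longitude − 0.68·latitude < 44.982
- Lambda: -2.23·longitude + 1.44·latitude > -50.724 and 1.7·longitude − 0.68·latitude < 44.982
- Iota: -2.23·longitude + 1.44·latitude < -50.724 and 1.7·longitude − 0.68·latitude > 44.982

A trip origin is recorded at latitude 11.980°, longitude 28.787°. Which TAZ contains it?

-2.23·28.787 + 1.44·11.980 = -46.944, which is > -50.724
1.7·28.787 − 0.68·11.980 = 40.791, which is < 44.982
This sign pattern matches Lambda.

Lambda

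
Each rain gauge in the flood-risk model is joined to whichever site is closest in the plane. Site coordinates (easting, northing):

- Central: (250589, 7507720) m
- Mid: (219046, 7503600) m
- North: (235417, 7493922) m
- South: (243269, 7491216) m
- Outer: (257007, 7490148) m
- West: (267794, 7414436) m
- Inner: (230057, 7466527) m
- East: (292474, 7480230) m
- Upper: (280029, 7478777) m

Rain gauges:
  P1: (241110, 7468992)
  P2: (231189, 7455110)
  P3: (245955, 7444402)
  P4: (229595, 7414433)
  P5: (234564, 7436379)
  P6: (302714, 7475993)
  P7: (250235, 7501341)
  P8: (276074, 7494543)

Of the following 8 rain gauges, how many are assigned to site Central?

P1 → Inner
P2 → Inner
P3 → Inner
P4 → West
P5 → Inner
P6 → East
P7 → Central
P8 → Upper
1 of the 8 goes to Central.

1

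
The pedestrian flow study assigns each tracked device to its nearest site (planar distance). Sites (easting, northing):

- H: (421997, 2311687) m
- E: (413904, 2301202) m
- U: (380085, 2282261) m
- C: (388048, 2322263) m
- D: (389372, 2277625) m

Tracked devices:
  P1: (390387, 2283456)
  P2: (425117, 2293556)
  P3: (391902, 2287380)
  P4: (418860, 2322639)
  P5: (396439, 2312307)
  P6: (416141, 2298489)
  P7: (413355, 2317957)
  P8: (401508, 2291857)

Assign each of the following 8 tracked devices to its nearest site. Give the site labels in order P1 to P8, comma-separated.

P1 → D (d²=35030786.00)
P2 → E (d²=184192685.00)
P3 → D (d²=101560925.00)
P4 → H (d²=129787073.00)
P5 → C (d²=169530817.00)
P6 → E (d²=12364538.00)
P7 → H (d²=113997064.00)
P8 → E (d²=240989841.00)

D, E, D, H, C, E, H, E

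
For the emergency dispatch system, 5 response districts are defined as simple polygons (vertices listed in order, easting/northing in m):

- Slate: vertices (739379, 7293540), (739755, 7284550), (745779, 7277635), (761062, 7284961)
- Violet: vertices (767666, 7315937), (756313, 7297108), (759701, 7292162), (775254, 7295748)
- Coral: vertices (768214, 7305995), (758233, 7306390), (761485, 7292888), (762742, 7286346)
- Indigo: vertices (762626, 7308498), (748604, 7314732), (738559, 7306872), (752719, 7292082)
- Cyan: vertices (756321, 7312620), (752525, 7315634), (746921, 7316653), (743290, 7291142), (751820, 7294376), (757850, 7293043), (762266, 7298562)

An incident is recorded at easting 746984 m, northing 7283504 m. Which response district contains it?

Cast a ray rightward from (746984, 7283504). For each polygon, the edges (by vertex number in listed order) whose endpoints lie on opposite sides of northing = 7283504, where each meets that height, and whether that is right or left of the point:
Slate: 2–3 at easting≈740666.2 (left), 3–4 at easting≈758022.5 (right) → 1 crossing.
Violet: no edge straddles that height → 0 crossings.
Coral: no edge straddles that height → 0 crossings.
Indigo: no edge straddles that height → 0 crossings.
Cyan: no edge straddles that height → 0 crossings.
Only Slate has an odd count, so the point is inside Slate.

Slate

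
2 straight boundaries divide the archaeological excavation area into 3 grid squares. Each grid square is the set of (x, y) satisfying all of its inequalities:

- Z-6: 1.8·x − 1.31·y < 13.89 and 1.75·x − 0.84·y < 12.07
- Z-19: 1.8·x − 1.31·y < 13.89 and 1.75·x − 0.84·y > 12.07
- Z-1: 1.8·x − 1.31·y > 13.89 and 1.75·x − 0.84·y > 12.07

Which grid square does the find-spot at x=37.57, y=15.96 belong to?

Z-1

1.8·37.57 − 1.31·15.96 = 46.718, which is > 13.89
1.75·37.57 − 0.84·15.96 = 52.341, which is > 12.07
This sign pattern matches Z-1.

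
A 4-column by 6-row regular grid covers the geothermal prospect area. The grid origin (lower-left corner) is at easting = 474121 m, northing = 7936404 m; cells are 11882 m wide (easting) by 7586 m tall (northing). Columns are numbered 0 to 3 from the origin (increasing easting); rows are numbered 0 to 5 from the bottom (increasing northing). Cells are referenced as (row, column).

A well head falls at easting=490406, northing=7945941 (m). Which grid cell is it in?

(1, 1)

Column index: ⌊(490406 − 474121) / 11882⌋ = ⌊1.371⌋ = 1
Row offset from origin: ⌊(7945941 − 7936404) / 7586⌋ = ⌊1.257⌋ = 1 → row 1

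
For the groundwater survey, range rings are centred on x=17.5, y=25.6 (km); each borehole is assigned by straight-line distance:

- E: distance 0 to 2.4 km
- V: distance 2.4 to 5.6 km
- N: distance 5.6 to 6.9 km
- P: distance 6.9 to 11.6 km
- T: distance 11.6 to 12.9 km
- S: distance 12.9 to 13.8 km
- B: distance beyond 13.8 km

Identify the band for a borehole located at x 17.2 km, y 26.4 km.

Distance = √((17.2−17.5)² + (26.4−25.6)²) = √(0.090 + 0.640) = 0.854 km.
0 ≤ 0.854 < 2.4 → E.

E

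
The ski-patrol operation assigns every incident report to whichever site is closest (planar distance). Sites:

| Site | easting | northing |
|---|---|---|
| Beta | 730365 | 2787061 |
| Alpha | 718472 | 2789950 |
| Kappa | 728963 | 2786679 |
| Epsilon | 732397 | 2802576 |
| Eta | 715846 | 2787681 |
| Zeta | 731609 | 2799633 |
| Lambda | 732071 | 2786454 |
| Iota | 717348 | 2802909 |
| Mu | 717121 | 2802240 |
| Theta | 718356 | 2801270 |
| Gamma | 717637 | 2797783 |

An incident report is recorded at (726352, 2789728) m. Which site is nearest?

Kappa

Squared distances to each site:
Beta: 23217058.000; Alpha: 62143684.000; Kappa: 16113722.000; Epsilon: 201613129.000; Eta: 114566245.000; Zeta: 125745074.000; Lambda: 43426037.000; Iota: 254810777.000; Mu: 241761505.000; Theta: 197153780.000; Gamma: 140834250.000.
Minimum at Kappa.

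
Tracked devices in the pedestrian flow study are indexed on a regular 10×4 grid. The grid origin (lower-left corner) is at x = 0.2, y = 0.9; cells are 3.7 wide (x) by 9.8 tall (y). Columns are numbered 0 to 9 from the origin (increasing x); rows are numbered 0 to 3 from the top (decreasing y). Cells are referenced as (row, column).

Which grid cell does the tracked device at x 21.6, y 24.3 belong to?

Column index: ⌊(21.6 − 0.2) / 3.7⌋ = ⌊5.784⌋ = 5
Row offset from origin: ⌊(24.3 − 0.9) / 9.8⌋ = ⌊2.388⌋ = 2 → row 1 (counted from top)

(1, 5)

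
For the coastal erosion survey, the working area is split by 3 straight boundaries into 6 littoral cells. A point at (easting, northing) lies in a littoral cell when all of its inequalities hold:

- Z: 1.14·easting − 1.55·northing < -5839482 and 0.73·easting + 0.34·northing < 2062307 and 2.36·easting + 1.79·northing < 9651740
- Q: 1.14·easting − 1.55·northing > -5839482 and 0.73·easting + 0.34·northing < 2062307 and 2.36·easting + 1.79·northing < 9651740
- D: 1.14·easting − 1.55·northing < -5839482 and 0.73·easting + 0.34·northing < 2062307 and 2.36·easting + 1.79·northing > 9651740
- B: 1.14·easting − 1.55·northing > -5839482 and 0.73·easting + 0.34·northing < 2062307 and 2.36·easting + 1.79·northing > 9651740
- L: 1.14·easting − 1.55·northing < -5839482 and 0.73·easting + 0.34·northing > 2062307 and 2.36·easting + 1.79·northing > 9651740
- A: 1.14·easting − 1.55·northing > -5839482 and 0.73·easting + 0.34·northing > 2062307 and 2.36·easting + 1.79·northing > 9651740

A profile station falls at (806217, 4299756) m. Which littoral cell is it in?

Q

1.14·806217 − 1.55·4299756 = -5745534.420, which is > -5839482
0.73·806217 + 0.34·4299756 = 2050455.450, which is < 2062307
2.36·806217 + 1.79·4299756 = 9599235.360, which is < 9651740
This sign pattern matches Q.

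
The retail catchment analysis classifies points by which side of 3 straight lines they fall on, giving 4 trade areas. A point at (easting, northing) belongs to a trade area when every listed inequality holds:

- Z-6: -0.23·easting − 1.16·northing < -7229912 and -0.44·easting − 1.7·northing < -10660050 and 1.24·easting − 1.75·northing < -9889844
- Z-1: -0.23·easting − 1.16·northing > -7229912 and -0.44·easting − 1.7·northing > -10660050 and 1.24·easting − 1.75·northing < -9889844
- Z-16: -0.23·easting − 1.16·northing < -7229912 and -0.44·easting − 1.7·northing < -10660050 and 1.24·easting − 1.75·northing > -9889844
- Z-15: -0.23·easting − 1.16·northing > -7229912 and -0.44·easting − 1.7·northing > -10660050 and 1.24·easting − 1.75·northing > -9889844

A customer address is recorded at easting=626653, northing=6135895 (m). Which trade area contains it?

-0.23·626653 − 1.16·6135895 = -7261768.390, which is < -7229912
-0.44·626653 − 1.7·6135895 = -10706748.820, which is < -10660050
1.24·626653 − 1.75·6135895 = -9960766.530, which is < -9889844
This sign pattern matches Z-6.

Z-6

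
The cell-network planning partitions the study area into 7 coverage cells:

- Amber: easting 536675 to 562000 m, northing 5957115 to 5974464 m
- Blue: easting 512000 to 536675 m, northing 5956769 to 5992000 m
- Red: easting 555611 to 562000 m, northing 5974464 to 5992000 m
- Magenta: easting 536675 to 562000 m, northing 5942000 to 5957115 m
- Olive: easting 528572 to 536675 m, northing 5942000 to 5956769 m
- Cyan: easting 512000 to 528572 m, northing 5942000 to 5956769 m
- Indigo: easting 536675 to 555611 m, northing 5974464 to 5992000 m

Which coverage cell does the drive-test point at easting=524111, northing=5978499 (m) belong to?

The point has easting = 524111 and northing = 5978499.
Only Blue satisfies 512000 ≤ easting ≤ 536675 and 5956769 ≤ northing ≤ 5992000.

Blue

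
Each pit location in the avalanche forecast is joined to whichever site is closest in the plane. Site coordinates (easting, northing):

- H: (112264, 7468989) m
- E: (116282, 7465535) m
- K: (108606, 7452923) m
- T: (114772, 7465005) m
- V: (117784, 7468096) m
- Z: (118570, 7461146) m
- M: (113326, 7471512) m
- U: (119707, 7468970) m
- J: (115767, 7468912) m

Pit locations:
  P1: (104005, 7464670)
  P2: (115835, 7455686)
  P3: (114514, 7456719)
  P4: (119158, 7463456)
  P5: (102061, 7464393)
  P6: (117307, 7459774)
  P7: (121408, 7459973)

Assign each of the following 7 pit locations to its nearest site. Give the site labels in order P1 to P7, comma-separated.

H, Z, Z, Z, H, Z, Z

P1 → H (d²=86864842.00)
P2 → Z (d²=37291825.00)
P3 → Z (d²=36049465.00)
P4 → Z (d²=5681844.00)
P5 → H (d²=125224425.00)
P6 → Z (d²=3477553.00)
P7 → Z (d²=9430173.00)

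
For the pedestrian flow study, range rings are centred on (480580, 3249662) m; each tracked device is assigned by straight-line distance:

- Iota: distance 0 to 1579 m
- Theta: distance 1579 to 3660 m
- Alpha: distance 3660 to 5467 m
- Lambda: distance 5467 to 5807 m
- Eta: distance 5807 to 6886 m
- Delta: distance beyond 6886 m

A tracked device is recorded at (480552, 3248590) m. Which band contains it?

Iota

Distance = √((480552−480580)² + (3248590−3249662)²) = √(784.000 + 1149184.000) = 1072.366 m.
0 ≤ 1072.366 < 1579 → Iota.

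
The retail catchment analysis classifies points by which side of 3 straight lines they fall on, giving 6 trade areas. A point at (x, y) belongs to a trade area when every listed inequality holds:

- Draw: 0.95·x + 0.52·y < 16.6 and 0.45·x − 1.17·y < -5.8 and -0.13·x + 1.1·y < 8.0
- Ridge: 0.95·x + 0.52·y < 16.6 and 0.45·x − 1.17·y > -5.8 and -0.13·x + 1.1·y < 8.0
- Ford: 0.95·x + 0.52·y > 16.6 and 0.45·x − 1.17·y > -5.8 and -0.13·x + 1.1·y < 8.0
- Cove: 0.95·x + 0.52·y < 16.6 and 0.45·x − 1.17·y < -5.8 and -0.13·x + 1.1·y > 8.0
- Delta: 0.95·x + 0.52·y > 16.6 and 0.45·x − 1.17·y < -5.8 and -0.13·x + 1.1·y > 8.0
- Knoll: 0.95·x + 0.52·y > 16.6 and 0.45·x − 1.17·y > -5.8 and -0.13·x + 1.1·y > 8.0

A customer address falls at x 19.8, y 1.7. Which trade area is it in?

Ford

0.95·19.8 + 0.52·1.7 = 19.694, which is > 16.6
0.45·19.8 − 1.17·1.7 = 6.921, which is > -5.8
-0.13·19.8 + 1.1·1.7 = -0.704, which is < 8.0
This sign pattern matches Ford.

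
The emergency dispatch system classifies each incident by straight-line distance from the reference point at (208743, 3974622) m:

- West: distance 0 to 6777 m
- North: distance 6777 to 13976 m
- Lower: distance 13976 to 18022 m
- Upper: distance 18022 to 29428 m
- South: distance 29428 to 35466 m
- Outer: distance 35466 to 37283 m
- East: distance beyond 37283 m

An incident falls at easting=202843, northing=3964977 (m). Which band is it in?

Distance = √((202843−208743)² + (3964977−3974622)²) = √(34810000.000 + 93026025.000) = 11306.459 m.
6777 ≤ 11306.459 < 13976 → North.

North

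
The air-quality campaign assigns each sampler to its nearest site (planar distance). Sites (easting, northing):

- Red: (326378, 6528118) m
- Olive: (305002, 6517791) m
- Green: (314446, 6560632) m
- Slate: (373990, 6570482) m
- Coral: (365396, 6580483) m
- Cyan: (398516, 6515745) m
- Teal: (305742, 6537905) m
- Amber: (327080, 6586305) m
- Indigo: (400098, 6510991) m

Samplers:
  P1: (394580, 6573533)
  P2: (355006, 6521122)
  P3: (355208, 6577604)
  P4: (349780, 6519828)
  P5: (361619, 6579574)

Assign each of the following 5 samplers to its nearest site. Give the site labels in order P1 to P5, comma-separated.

P1 → Slate (d²=433256701.00)
P2 → Red (d²=868506400.00)
P3 → Coral (d²=112083985.00)
P4 → Red (d²=616377704.00)
P5 → Coral (d²=15092010.00)

Slate, Red, Coral, Red, Coral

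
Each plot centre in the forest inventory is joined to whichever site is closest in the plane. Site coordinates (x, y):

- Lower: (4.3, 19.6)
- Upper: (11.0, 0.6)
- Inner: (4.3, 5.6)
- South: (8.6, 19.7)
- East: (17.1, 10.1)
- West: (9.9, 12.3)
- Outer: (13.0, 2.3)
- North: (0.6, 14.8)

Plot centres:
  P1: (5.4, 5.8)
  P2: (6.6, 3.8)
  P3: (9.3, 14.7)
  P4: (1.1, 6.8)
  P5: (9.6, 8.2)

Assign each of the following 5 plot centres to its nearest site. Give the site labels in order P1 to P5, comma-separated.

P1 → Inner (d²=1.25)
P2 → Inner (d²=8.53)
P3 → West (d²=6.12)
P4 → Inner (d²=11.68)
P5 → West (d²=16.90)

Inner, Inner, West, Inner, West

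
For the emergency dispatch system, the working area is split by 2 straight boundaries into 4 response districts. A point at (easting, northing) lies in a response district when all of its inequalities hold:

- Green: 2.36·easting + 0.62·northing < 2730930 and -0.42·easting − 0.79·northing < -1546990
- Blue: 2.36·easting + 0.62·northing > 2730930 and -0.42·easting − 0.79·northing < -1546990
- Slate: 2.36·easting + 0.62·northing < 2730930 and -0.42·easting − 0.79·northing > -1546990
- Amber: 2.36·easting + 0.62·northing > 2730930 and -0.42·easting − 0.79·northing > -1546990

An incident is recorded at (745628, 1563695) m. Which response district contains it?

Green

2.36·745628 + 0.62·1563695 = 2729172.980, which is < 2730930
-0.42·745628 − 0.79·1563695 = -1548482.810, which is < -1546990
This sign pattern matches Green.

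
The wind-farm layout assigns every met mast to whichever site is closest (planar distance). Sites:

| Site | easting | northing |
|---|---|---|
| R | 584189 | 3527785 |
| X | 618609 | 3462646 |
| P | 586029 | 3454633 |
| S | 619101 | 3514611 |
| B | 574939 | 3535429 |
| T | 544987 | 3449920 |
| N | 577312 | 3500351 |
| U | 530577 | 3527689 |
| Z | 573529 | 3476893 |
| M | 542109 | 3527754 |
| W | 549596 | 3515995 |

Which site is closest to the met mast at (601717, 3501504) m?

Squared distances to each site:
R: 997921745.000; X: 1795283828.000; P: 2443003985.000; S: 473996905.000; B: 1867966909.000; T: 5879201956.000; N: 596933434.000; U: 5746553825.000; Z: 1400264665.000; M: 4242176164.000; W: 2926587722.000.
Minimum at S.

S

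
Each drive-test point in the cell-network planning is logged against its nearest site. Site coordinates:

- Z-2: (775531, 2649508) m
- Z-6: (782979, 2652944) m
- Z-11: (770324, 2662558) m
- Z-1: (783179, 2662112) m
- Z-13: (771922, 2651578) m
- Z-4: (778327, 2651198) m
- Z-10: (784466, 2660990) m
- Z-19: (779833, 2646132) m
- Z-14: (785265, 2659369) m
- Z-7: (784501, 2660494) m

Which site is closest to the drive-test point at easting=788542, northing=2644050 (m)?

Z-19

Squared distances to each site:
Z-2: 199075885.000; Z-6: 110050205.000; Z-11: 674441588.000; Z-1: 354997613.000; Z-13: 332895184.000; Z-4: 155440129.000; Z-10: 303577376.000; Z-19: 80181405.000; Z-14: 245410490.000; Z-7: 286734817.000.
Minimum at Z-19.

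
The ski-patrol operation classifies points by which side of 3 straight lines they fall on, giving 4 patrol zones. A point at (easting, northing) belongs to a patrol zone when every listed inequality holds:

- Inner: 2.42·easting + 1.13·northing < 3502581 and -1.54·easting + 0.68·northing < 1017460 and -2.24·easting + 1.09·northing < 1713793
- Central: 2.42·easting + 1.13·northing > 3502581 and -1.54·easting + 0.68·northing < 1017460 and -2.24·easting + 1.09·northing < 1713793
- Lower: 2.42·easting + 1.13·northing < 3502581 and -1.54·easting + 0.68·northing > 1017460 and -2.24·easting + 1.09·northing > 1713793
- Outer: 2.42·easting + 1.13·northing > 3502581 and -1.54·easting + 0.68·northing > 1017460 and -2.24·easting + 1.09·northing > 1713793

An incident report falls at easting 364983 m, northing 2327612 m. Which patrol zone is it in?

Outer

2.42·364983 + 1.13·2327612 = 3513460.420, which is > 3502581
-1.54·364983 + 0.68·2327612 = 1020702.340, which is > 1017460
-2.24·364983 + 1.09·2327612 = 1719535.160, which is > 1713793
This sign pattern matches Outer.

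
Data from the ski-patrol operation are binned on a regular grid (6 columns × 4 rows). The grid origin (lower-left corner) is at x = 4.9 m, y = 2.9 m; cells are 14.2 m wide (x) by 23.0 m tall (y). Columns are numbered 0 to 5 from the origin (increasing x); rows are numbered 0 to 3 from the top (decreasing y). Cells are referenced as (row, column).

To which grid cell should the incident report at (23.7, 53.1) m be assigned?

Column index: ⌊(23.7 − 4.9) / 14.2⌋ = ⌊1.324⌋ = 1
Row offset from origin: ⌊(53.1 − 2.9) / 23.0⌋ = ⌊2.183⌋ = 2 → row 1 (counted from top)

(1, 1)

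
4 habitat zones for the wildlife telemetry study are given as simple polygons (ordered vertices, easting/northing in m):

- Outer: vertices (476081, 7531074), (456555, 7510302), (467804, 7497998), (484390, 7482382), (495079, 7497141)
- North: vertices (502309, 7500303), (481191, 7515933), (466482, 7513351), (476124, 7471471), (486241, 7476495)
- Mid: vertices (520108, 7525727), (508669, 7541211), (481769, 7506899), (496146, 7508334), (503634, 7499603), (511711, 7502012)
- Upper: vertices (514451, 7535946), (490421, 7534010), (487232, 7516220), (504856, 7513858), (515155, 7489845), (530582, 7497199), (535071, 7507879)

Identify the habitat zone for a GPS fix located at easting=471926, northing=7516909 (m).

Outer

Cast a ray rightward from (471926, 7516909). For each polygon, the edges (by vertex number in listed order) whose endpoints lie on opposite sides of northing = 7516909, where each meets that height, and whether that is right or left of the point:
Outer: 1–2 at easting≈462765.7 (left), 5–1 at easting≈484011.5 (right) → 1 crossing.
North: no edge straddles that height → 0 crossings.
Mid: 2–3 at easting≈489616.7 (right), 6–1 at easting≈516985.7 (right) → 2 crossings.
Upper: 2–3 at easting≈487355.5 (right), 7–1 at easting≈528436.9 (right) → 2 crossings.
Only Outer has an odd count, so the point is inside Outer.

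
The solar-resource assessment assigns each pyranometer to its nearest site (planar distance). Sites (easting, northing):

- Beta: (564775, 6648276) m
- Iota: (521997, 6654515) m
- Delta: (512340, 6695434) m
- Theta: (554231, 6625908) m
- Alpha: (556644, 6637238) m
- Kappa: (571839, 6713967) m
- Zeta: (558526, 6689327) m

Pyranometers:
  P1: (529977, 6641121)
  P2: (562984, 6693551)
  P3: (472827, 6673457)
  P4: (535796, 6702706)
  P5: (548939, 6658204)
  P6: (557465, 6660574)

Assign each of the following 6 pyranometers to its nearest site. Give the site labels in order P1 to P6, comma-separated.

P1 → Iota (d²=243079636.00)
P2 → Zeta (d²=37715940.00)
P3 → Delta (d²=2044265698.00)
P4 → Delta (d²=603065920.00)
P5 → Beta (d²=349344080.00)
P6 → Beta (d²=204676904.00)

Iota, Zeta, Delta, Delta, Beta, Beta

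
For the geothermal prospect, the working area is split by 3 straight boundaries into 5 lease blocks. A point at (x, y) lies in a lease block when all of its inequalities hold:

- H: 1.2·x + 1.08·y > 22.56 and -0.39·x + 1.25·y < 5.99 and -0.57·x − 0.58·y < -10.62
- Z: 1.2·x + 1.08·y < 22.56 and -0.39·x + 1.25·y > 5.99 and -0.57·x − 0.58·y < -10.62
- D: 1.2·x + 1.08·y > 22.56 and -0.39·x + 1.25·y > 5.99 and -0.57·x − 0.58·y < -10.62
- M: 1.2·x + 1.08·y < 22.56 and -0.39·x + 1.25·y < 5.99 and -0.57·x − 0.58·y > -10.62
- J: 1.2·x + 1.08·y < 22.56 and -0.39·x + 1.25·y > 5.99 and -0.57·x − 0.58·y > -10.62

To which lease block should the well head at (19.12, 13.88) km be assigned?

D

1.2·19.12 + 1.08·13.88 = 37.934, which is > 22.56
-0.39·19.12 + 1.25·13.88 = 9.893, which is > 5.99
-0.57·19.12 − 0.58·13.88 = -18.949, which is < -10.62
This sign pattern matches D.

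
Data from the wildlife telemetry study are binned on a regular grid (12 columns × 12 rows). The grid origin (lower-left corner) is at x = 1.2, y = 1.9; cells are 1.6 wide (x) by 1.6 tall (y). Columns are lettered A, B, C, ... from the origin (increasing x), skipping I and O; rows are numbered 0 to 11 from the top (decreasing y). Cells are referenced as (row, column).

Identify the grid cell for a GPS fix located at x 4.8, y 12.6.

(5, C)

Column index: ⌊(4.8 − 1.2) / 1.6⌋ = ⌊2.250⌋ = 2 → column C
Row offset from origin: ⌊(12.6 − 1.9) / 1.6⌋ = ⌊6.687⌋ = 6 → row 5 (counted from top)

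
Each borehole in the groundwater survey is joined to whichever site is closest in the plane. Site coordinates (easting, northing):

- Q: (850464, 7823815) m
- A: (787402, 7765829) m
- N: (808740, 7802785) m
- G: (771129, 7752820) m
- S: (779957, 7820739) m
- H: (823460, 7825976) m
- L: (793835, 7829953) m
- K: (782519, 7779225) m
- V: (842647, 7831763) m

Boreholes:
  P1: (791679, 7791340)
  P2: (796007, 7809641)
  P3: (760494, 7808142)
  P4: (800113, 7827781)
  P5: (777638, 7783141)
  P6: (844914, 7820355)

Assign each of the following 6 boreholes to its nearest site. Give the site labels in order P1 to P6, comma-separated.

P1 → K (d²=230678825.00)
P2 → N (d²=209134025.00)
P3 → S (d²=537492778.00)
P4 → L (d²=44130868.00)
P5 → K (d²=39159217.00)
P6 → Q (d²=42774100.00)

K, N, S, L, K, Q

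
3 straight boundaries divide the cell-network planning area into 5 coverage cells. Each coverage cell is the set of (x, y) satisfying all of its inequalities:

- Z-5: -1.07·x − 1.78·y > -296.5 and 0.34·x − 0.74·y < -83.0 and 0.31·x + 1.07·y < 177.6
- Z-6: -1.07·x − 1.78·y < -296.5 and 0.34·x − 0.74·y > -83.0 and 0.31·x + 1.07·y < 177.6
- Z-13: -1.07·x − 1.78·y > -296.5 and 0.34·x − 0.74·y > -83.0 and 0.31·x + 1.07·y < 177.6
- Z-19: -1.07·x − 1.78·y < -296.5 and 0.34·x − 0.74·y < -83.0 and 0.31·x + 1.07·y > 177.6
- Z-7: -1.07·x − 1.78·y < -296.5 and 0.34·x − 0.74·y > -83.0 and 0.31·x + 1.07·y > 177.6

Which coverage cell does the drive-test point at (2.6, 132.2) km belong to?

-1.07·2.6 − 1.78·132.2 = -238.098, which is > -296.5
0.34·2.6 − 0.74·132.2 = -96.944, which is < -83.0
0.31·2.6 + 1.07·132.2 = 142.260, which is < 177.6
This sign pattern matches Z-5.

Z-5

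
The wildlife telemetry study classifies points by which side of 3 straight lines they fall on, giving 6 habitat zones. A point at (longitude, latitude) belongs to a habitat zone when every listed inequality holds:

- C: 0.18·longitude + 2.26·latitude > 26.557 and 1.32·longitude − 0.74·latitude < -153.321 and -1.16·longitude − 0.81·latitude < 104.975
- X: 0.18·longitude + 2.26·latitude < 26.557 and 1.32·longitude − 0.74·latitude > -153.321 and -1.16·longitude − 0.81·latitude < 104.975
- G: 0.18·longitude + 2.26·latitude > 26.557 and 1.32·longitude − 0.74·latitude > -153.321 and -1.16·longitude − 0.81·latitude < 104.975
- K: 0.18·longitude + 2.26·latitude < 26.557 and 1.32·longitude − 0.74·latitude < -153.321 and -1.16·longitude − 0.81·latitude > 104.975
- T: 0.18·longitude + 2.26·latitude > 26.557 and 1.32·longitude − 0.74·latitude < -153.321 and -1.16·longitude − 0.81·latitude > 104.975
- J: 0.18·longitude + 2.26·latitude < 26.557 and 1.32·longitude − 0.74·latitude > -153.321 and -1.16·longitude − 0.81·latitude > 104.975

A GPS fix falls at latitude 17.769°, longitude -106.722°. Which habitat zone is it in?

0.18·-106.722 + 2.26·17.769 = 20.948, which is < 26.557
1.32·-106.722 − 0.74·17.769 = -154.022, which is < -153.321
-1.16·-106.722 − 0.81·17.769 = 109.405, which is > 104.975
This sign pattern matches K.

K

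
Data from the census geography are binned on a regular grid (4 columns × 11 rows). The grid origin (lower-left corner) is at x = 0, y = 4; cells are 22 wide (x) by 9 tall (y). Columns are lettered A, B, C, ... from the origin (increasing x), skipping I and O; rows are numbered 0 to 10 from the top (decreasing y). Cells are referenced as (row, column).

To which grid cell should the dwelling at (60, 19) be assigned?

(9, C)

Column index: ⌊(60 − 0) / 22⌋ = ⌊2.727⌋ = 2 → column C
Row offset from origin: ⌊(19 − 4) / 9⌋ = ⌊1.667⌋ = 1 → row 9 (counted from top)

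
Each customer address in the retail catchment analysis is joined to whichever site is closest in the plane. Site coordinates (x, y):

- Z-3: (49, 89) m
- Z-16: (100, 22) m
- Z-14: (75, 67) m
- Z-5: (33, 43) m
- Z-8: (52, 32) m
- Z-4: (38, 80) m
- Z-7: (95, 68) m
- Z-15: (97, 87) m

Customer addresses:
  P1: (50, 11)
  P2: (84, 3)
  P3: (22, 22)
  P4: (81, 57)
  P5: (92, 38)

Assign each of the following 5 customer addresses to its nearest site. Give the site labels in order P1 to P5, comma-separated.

Z-8, Z-16, Z-5, Z-14, Z-16

P1 → Z-8 (d²=445.00)
P2 → Z-16 (d²=617.00)
P3 → Z-5 (d²=562.00)
P4 → Z-14 (d²=136.00)
P5 → Z-16 (d²=320.00)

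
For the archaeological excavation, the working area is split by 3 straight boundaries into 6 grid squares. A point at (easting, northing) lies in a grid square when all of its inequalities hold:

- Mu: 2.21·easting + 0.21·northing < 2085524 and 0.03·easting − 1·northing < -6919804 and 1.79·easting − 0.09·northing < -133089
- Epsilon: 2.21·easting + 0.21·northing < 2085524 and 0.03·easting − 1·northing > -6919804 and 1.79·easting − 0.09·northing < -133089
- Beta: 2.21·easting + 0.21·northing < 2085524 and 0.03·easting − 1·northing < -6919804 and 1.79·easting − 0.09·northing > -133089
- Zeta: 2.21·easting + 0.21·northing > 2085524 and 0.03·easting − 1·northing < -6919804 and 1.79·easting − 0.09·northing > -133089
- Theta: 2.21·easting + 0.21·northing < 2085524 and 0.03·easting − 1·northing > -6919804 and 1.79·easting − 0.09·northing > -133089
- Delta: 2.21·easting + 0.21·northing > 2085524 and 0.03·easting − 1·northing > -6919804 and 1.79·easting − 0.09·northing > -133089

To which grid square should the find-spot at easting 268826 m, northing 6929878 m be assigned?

2.21·268826 + 0.21·6929878 = 2049379.840, which is < 2085524
0.03·268826 − 1·6929878 = -6921813.220, which is < -6919804
1.79·268826 − 0.09·6929878 = -142490.480, which is < -133089
This sign pattern matches Mu.

Mu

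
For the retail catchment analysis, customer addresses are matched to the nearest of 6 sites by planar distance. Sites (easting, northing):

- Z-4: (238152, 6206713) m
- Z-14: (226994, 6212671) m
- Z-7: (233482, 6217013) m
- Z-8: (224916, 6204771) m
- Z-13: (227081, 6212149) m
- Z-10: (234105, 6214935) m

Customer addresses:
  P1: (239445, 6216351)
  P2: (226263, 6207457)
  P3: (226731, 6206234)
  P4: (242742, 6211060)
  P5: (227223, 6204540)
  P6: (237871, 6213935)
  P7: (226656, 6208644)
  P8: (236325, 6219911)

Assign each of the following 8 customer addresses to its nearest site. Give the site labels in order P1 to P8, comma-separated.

P1 → Z-10 (d²=30520656.00)
P2 → Z-8 (d²=9029005.00)
P3 → Z-8 (d²=5434594.00)
P4 → Z-4 (d²=39964509.00)
P5 → Z-8 (d²=5375610.00)
P6 → Z-10 (d²=15182756.00)
P7 → Z-13 (d²=12465650.00)
P8 → Z-7 (d²=16481053.00)

Z-10, Z-8, Z-8, Z-4, Z-8, Z-10, Z-13, Z-7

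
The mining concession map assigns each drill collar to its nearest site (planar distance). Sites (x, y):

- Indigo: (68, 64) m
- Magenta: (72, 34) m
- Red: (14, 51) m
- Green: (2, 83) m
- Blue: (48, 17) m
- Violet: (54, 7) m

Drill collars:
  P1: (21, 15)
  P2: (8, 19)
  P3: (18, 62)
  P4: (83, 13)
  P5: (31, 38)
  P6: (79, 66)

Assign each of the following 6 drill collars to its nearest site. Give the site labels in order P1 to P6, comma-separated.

P1 → Blue (d²=733.00)
P2 → Red (d²=1060.00)
P3 → Red (d²=137.00)
P4 → Magenta (d²=562.00)
P5 → Red (d²=458.00)
P6 → Indigo (d²=125.00)

Blue, Red, Red, Magenta, Red, Indigo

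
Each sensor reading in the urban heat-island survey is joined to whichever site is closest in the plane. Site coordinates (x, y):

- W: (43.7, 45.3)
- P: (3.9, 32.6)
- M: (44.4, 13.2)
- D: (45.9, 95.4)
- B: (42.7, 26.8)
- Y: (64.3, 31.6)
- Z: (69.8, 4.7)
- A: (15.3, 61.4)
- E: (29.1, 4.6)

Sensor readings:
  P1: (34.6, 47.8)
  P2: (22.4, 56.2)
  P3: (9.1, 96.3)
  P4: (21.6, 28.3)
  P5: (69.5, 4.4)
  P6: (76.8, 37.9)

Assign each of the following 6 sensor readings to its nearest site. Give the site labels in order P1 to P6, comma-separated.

P1 → W (d²=89.06)
P2 → A (d²=77.45)
P3 → A (d²=1256.45)
P4 → P (d²=331.78)
P5 → Z (d²=0.18)
P6 → Y (d²=195.94)

W, A, A, P, Z, Y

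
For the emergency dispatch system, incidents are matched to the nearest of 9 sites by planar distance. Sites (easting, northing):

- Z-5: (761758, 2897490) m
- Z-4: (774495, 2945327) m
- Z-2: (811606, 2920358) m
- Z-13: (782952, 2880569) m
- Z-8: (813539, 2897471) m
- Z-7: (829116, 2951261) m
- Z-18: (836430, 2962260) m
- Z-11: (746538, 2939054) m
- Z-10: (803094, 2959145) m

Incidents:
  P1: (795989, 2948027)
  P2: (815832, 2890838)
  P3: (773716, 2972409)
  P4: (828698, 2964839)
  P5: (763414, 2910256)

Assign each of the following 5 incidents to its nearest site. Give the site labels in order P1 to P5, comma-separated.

P1 → Z-10 (d²=174090949.00)
P2 → Z-8 (d²=49254538.00)
P3 → Z-4 (d²=734041565.00)
P4 → Z-18 (d²=66435065.00)
P5 → Z-5 (d²=165713092.00)

Z-10, Z-8, Z-4, Z-18, Z-5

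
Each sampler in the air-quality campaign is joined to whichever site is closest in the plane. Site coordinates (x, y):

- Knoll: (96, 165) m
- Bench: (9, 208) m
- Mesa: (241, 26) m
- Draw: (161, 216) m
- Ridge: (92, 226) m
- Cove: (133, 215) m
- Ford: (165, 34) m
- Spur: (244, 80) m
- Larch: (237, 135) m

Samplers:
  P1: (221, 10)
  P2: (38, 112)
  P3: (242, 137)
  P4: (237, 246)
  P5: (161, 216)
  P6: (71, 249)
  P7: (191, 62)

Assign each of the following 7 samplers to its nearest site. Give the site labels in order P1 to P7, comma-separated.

P1 → Mesa (d²=656.00)
P2 → Knoll (d²=6173.00)
P3 → Larch (d²=29.00)
P4 → Draw (d²=6676.00)
P5 → Draw (d²=0.00)
P6 → Ridge (d²=970.00)
P7 → Ford (d²=1460.00)

Mesa, Knoll, Larch, Draw, Draw, Ridge, Ford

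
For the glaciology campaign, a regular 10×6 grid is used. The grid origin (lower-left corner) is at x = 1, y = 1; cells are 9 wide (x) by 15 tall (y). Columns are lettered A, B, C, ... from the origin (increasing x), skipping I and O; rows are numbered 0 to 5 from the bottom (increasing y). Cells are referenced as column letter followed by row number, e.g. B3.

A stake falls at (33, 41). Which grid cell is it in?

Column index: ⌊(33 − 1) / 9⌋ = ⌊3.556⌋ = 3 → column D
Row offset from origin: ⌊(41 − 1) / 15⌋ = ⌊2.667⌋ = 2 → row 2

D2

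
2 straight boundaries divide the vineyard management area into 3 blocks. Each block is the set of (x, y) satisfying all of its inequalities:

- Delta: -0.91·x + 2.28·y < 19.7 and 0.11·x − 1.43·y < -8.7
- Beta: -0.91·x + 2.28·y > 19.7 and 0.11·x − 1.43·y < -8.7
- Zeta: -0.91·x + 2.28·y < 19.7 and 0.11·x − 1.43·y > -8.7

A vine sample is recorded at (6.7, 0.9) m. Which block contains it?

Zeta

-0.91·6.7 + 2.28·0.9 = -4.045, which is < 19.7
0.11·6.7 − 1.43·0.9 = -0.550, which is > -8.7
This sign pattern matches Zeta.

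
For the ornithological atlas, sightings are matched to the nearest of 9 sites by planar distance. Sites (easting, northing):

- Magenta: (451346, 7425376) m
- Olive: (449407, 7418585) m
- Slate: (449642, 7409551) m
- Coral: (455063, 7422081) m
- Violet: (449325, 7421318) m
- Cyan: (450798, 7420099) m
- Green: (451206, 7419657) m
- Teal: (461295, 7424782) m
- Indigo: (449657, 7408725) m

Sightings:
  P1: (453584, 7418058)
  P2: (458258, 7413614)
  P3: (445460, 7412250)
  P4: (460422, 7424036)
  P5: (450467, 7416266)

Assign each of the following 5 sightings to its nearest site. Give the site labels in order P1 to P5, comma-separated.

Green, Coral, Slate, Teal, Olive

P1 → Green (d²=8211685.00)
P2 → Coral (d²=81898114.00)
P3 → Slate (d²=24773725.00)
P4 → Teal (d²=1318645.00)
P5 → Olive (d²=6501361.00)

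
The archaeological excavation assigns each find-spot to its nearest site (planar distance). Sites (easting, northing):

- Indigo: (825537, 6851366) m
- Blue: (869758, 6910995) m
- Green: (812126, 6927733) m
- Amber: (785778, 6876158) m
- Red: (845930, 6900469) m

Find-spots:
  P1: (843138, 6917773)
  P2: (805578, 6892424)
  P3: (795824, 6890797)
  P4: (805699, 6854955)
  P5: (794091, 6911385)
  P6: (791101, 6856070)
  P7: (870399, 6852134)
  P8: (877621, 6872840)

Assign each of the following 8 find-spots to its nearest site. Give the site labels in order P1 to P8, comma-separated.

P1 → Red (d²=307223680.00)
P2 → Amber (d²=656622756.00)
P3 → Amber (d²=315222437.00)
P4 → Indigo (d²=406427165.00)
P5 → Green (d²=592518329.00)
P6 → Amber (d²=431862073.00)
P7 → Indigo (d²=2013188868.00)
P8 → Blue (d²=1517630794.00)

Red, Amber, Amber, Indigo, Green, Amber, Indigo, Blue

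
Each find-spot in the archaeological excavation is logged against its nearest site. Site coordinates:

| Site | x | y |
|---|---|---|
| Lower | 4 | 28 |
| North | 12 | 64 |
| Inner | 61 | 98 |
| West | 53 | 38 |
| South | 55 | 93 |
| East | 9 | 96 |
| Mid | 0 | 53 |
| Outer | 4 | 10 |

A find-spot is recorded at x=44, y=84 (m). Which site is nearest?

Squared distances to each site:
Lower: 4736.000; North: 1424.000; Inner: 485.000; West: 2197.000; South: 202.000; East: 1369.000; Mid: 2897.000; Outer: 7076.000.
Minimum at South.

South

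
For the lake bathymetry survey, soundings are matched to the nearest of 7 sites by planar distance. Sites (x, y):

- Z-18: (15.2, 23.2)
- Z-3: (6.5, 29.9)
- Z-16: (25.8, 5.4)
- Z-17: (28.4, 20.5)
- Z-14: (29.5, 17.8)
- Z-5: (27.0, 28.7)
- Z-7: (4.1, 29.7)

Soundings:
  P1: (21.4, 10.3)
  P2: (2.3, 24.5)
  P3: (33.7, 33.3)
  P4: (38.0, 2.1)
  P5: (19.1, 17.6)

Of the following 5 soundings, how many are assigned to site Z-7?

P1 → Z-16
P2 → Z-7
P3 → Z-5
P4 → Z-16
P5 → Z-18
1 of the 5 goes to Z-7.

1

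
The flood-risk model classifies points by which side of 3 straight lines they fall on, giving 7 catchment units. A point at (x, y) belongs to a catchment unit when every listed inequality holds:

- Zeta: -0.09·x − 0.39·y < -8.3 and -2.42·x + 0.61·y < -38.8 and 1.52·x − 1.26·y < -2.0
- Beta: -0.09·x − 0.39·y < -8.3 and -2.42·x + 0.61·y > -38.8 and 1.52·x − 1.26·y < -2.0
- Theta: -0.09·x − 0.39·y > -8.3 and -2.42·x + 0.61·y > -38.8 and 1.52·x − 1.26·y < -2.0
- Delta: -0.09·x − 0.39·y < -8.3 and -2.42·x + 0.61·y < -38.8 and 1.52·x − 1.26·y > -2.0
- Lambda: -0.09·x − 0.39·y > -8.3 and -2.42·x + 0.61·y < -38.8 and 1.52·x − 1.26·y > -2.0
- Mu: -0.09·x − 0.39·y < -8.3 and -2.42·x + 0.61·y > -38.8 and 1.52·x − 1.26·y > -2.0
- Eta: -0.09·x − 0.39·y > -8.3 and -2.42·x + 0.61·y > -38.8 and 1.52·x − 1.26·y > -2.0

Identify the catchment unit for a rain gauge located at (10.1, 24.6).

Beta

-0.09·10.1 − 0.39·24.6 = -10.503, which is < -8.3
-2.42·10.1 + 0.61·24.6 = -9.436, which is > -38.8
1.52·10.1 − 1.26·24.6 = -15.644, which is < -2.0
This sign pattern matches Beta.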